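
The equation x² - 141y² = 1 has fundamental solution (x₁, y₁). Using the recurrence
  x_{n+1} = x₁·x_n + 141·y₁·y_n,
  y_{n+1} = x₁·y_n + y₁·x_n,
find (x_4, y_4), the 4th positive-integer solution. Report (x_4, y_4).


Step 1: Find the fundamental solution (x₁, y₁) of x² - 141y² = 1.
  Expand √141 as a continued fraction. a₀ = ⌊√141⌋ = 11; iterate m_{k+1} = d_k·a_k − m_k, d_{k+1} = (141 − m_{k+1}²)/d_k, a_{k+1} = ⌊(a₀ + m_{k+1})/d_{k+1}⌋ (starting m₀ = 0, d₀ = 1), with convergents p_k = a_k·p_{k-1} + p_{k-2}, q_k = a_k·q_{k-1} + q_{k-2} (p₋₁ = 1, q₋₁ = 0):
  k = 0: a₀ = 11; p₀/q₀ = 11/1; p₀² − 141·q₀² = 121 − 141 = -20.
  k = 1: m = 11, d = 20, a = ⌊(11 + 11)/20⌋ = 1; p/q = (1·11 + 1)/(1·1 + 0) = 12/1; p² − 141·q² = 144 − 141 = 3.
  k = 2: m = 9, d = 3, a = ⌊(11 + 9)/3⌋ = 6; p/q = (6·12 + 11)/(6·1 + 1) = 83/7; p² − 141·q² = 6889 − 6909 = -20.
  k = 3: m = 9, d = 20, a = ⌊(11 + 9)/20⌋ = 1; p/q = (1·83 + 12)/(1·7 + 1) = 95/8; p² − 141·q² = 9025 − 9024 = 1.
  The first convergent with p² − 141·q² = 1 gives the fundamental solution (x₁, y₁) = (95, 8).
Step 2: Apply the recurrence (x_{n+1}, y_{n+1}) = (x₁x_n + 141y₁y_n, x₁y_n + y₁x_n) repeatedly.
  From (x_1, y_1) = (95, 8): x_2 = 95·95 + 141·8·8 = 18049; y_2 = 95·8 + 8·95 = 1520.
  From (x_2, y_2) = (18049, 1520): x_3 = 95·18049 + 141·8·1520 = 3429215; y_3 = 95·1520 + 8·18049 = 288792.
  From (x_3, y_3) = (3429215, 288792): x_4 = 95·3429215 + 141·8·288792 = 651532801; y_4 = 95·288792 + 8·3429215 = 54868960.
Step 3: Verify x_4² - 141·y_4² = 424494990778905601 - 424494990778905600 = 1 (should be 1). ✓

(x_1, y_1) = (95, 8); (x_4, y_4) = (651532801, 54868960).


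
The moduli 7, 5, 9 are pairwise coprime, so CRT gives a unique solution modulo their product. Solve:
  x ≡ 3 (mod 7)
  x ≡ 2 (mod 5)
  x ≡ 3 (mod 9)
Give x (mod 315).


Moduli 7, 5, 9 are pairwise coprime; by CRT there is a unique solution modulo M = 7 · 5 · 9 = 315.
Solve pairwise, accumulating the modulus:
  Start with x ≡ 3 (mod 7).
  Combine with x ≡ 2 (mod 5): since gcd(7, 5) = 1, we get a unique residue mod 35.
    Write x = 3 + 7·t and substitute into x ≡ 2 (mod 5): 7·t ≡ 2 − 3 = -1 (mod 5).
    Reduce coefficients mod 5: 2·t ≡ 4 (mod 5).
    The inverse of 2 mod 5 is 3 (since 2·3 = 6 = 1·5 + 1), so t ≡ 3·4 = 12 ≡ 2 (mod 5).
    Then x = 3 + 7·2 = 17, valid modulo lcm(7, 5) = 35: x ≡ 17 (mod 35).
  Combine with x ≡ 3 (mod 9): since gcd(35, 9) = 1, we get a unique residue mod 315.
    Write x = 17 + 35·t and substitute into x ≡ 3 (mod 9): 35·t ≡ 3 − 17 = -14 (mod 9).
    Reduce coefficients mod 9: 8·t ≡ 4 (mod 9).
    The inverse of 8 mod 9 is 8 (since 8·8 = 64 = 7·9 + 1), so t ≡ 8·4 = 32 ≡ 5 (mod 9).
    Then x = 17 + 35·5 = 192, valid modulo lcm(35, 9) = 315: x ≡ 192 (mod 315).
Verify: 192 mod 7 = 3 ✓, 192 mod 5 = 2 ✓, 192 mod 9 = 3 ✓.

x ≡ 192 (mod 315).


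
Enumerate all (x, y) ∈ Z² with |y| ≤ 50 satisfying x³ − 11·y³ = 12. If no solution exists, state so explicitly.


The equation is x³ - 11y³ = 12. For fixed y, x³ = 11·y³ + 12, so a solution requires the RHS to be a perfect cube.
Strategy: iterate y from -50 to 50, compute RHS = 11·y³ + 12, and check whether it is a (positive or negative) perfect cube.
Check small values of y:
  y = 0: RHS = 12 is not a perfect cube.
  y = 1: RHS = 23 is not a perfect cube.
  y = -1: RHS = 1 = (1)³ ⇒ x = 1 works.
  y = 2: RHS = 100 is not a perfect cube.
  y = -2: RHS = -76 is not a perfect cube.
  y = 3: RHS = 309 is not a perfect cube.
  y = -3: RHS = -285 is not a perfect cube.
Continuing the search up to |y| = 50 finds no further solutions beyond those listed.
Collected solutions: (1, -1).

Solutions (with |y| ≤ 50): (1, -1).


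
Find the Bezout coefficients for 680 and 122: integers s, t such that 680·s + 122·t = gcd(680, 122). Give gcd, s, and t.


Euclidean algorithm on (680, 122) — divide until remainder is 0:
  680 = 5 · 122 + 70
  122 = 1 · 70 + 52
  70 = 1 · 52 + 18
  52 = 2 · 18 + 16
  18 = 1 · 16 + 2
  16 = 8 · 2 + 0
gcd(680, 122) = 2.
Track Bezout coefficients alongside the remainders: start with r₀ = 680 = a·1 + b·0 (s = 1, t = 0) and r₁ = 122 = a·0 + b·1 (s = 0, t = 1); each new remainder r_{k+1} = r_{k-1} − q_k·r_k inherits s_{k+1} = s_{k-1} − q_k·s_k, t_{k+1} = t_{k-1} − q_k·t_k, so r_k = a·s_k + b·t_k at every step:
  q = 5: r = 70, s = 1 − 5·0 = 1, t = 0 − 5·1 = -5  (check: 680·1 + 122·(-5) = 70)
  q = 1: r = 52, s = 0 − 1·1 = -1, t = 1 − 1·(-5) = 6  (check: 680·(-1) + 122·6 = 52)
  q = 1: r = 18, s = 1 − 1·(-1) = 2, t = -5 − 1·6 = -11  (check: 680·2 + 122·(-11) = 18)
  q = 2: r = 16, s = -1 − 2·2 = -5, t = 6 − 2·(-11) = 28  (check: 680·(-5) + 122·28 = 16)
  q = 1: r = 2, s = 2 − 1·(-5) = 7, t = -11 − 1·28 = -39  (check: 680·7 + 122·(-39) = 2)
The row with r = 2 (the gcd) gives the Bezout coefficients s = 7, t = -39.
Result: 680 · (7) + 122 · (-39) = 2.

gcd(680, 122) = 2; s = 7, t = -39 (check: 680·7 + 122·(-39) = 2).


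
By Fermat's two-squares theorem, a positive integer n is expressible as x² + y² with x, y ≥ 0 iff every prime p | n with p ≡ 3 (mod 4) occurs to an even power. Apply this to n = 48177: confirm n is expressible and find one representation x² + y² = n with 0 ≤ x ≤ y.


Step 1: Factor n = 48177 = 3^2 · 53 · 101.
Step 2: Check the mod-4 condition on each prime factor: 3 ≡ 3 (mod 4), exponent 2 (must be even); 53 ≡ 1 (mod 4), exponent 1; 101 ≡ 1 (mod 4), exponent 1.
All primes ≡ 3 (mod 4) appear to even exponent (or don't appear), so by the two-squares theorem n IS expressible as a sum of two squares.
Step 3: Build a representation. Group n = k² · m with k = 3 and m = 53 · 101 = 5353 (a product of primes ≡ 1 (mod 4)); a representation of m scales to one of n via (k·x)² + (k·y)² = k²(x² + y²). Each prime p ≡ 1 (mod 4) is itself a sum of two squares; find a² by testing p − a² for a perfect square:
  53: 53 − 1² = 52, 53 − 2² = 49 = 7² ⇒ 53 = 2² + 7².
  101: 101 − 1² = 100 = 10² ⇒ 101 = 1² + 10².
  Combine using the Brahmagupta–Fibonacci identity (a² + b²)(c² + d²) = (ac − bd)² + (ad + bc)² = (ac + bd)² + (ad − bc)²:
  53 · 101 = 5353: from (2² + 7²)(1² + 10²), take (2·1 − 7·10, 2·10 + 7·1) = (2 − 70, 20 + 7) = (-68, 27); dropping signs (only squares matter) gives (68, 27); check 68² + 27² = 4624 + 729 = 5353 ✓.
  Scale by k = 3: (3·68, 3·27) = (204, 81).
Step 4: Order so x ≤ y and verify: 81² + 204² = 6561 + 41616 = 48177 = n. ✓

n = 48177 = 81² + 204² (one valid representation with x ≤ y).


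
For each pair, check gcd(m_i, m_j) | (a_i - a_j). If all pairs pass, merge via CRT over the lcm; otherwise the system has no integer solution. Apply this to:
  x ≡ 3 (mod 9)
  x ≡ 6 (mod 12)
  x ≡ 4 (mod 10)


Moduli 9, 12, 10 are not pairwise coprime, so CRT works modulo lcm(m_i) when all pairwise compatibility conditions hold.
Pairwise compatibility: gcd(m_i, m_j) must divide a_i - a_j for every pair.
Merge one congruence at a time:
  Start: x ≡ 3 (mod 9).
  Combine with x ≡ 6 (mod 12): gcd(9, 12) = 3; 6 - 3 = 3, which IS divisible by 3, so compatible.
    Write x = 3 + 9·t and substitute into x ≡ 6 (mod 12): 9·t ≡ 6 − 3 = 3 (mod 12).
    Divide the congruence (and modulus) by g = 3: 3·t ≡ 1 (mod 4).
    The inverse of 3 mod 4 is 3 (since 3·3 = 9 = 2·4 + 1), so t ≡ 3·1 = 3 ≡ 3 (mod 4).
    Then x = 3 + 9·3 = 30, valid modulo lcm(9, 12) = 36: x ≡ 30 (mod 36).
  Combine with x ≡ 4 (mod 10): gcd(36, 10) = 2; 4 - 30 = -26, which IS divisible by 2, so compatible.
    Write x = 30 + 36·t and substitute into x ≡ 4 (mod 10): 36·t ≡ 4 − 30 = -26 (mod 10).
    Divide the congruence (and modulus) by g = 2: 18·t ≡ -13 (mod 5).
    Reduce coefficients mod 5: 3·t ≡ 2 (mod 5).
    The inverse of 3 mod 5 is 2 (since 3·2 = 6 = 1·5 + 1), so t ≡ 2·2 = 4 ≡ 4 (mod 5).
    Then x = 30 + 36·4 = 174, valid modulo lcm(36, 10) = 180: x ≡ 174 (mod 180).
Verify: 174 mod 9 = 3, 174 mod 12 = 6, 174 mod 10 = 4.

x ≡ 174 (mod 180).


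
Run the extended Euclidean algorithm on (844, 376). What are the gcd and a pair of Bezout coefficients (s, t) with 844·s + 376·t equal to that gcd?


Euclidean algorithm on (844, 376) — divide until remainder is 0:
  844 = 2 · 376 + 92
  376 = 4 · 92 + 8
  92 = 11 · 8 + 4
  8 = 2 · 4 + 0
gcd(844, 376) = 4.
Track Bezout coefficients alongside the remainders: start with r₀ = 844 = a·1 + b·0 (s = 1, t = 0) and r₁ = 376 = a·0 + b·1 (s = 0, t = 1); each new remainder r_{k+1} = r_{k-1} − q_k·r_k inherits s_{k+1} = s_{k-1} − q_k·s_k, t_{k+1} = t_{k-1} − q_k·t_k, so r_k = a·s_k + b·t_k at every step:
  q = 2: r = 92, s = 1 − 2·0 = 1, t = 0 − 2·1 = -2  (check: 844·1 + 376·(-2) = 92)
  q = 4: r = 8, s = 0 − 4·1 = -4, t = 1 − 4·(-2) = 9  (check: 844·(-4) + 376·9 = 8)
  q = 11: r = 4, s = 1 − 11·(-4) = 45, t = -2 − 11·9 = -101  (check: 844·45 + 376·(-101) = 4)
The row with r = 4 (the gcd) gives the Bezout coefficients s = 45, t = -101.
Result: 844 · (45) + 376 · (-101) = 4.

gcd(844, 376) = 4; s = 45, t = -101 (check: 844·45 + 376·(-101) = 4).


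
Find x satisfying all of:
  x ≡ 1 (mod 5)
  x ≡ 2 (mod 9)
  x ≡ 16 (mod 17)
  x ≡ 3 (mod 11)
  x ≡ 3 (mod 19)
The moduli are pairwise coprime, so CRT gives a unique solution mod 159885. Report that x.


Product of moduli M = 5 · 9 · 17 · 11 · 19 = 159885.
Merge one congruence at a time:
  Start: x ≡ 1 (mod 5).
  Combine with x ≡ 2 (mod 9); new modulus lcm = 45.
    Write x = 1 + 5·t and substitute into x ≡ 2 (mod 9): 5·t ≡ 2 − 1 = 1 (mod 9).
    The inverse of 5 mod 9 is 2 (since 5·2 = 10 = 1·9 + 1), so t ≡ 2·1 = 2 ≡ 2 (mod 9).
    Then x = 1 + 5·2 = 11, valid modulo lcm(5, 9) = 45: x ≡ 11 (mod 45).
  Combine with x ≡ 16 (mod 17); new modulus lcm = 765.
    Write x = 11 + 45·t and substitute into x ≡ 16 (mod 17): 45·t ≡ 16 − 11 = 5 (mod 17).
    Reduce coefficients mod 17: 11·t ≡ 5 (mod 17).
    The inverse of 11 mod 17 is 14 (since 11·14 = 154 = 9·17 + 1), so t ≡ 14·5 = 70 ≡ 2 (mod 17).
    Then x = 11 + 45·2 = 101, valid modulo lcm(45, 17) = 765: x ≡ 101 (mod 765).
  Combine with x ≡ 3 (mod 11); new modulus lcm = 8415.
    Write x = 101 + 765·t and substitute into x ≡ 3 (mod 11): 765·t ≡ 3 − 101 = -98 (mod 11).
    Reduce coefficients mod 11: 6·t ≡ 1 (mod 11).
    The inverse of 6 mod 11 is 2 (since 6·2 = 12 = 1·11 + 1), so t ≡ 2·1 = 2 ≡ 2 (mod 11).
    Then x = 101 + 765·2 = 1631, valid modulo lcm(765, 11) = 8415: x ≡ 1631 (mod 8415).
  Combine with x ≡ 3 (mod 19); new modulus lcm = 159885.
    Write x = 1631 + 8415·t and substitute into x ≡ 3 (mod 19): 8415·t ≡ 3 − 1631 = -1628 (mod 19).
    Reduce coefficients mod 19: 17·t ≡ 6 (mod 19).
    The inverse of 17 mod 19 is 9 (since 17·9 = 153 = 8·19 + 1), so t ≡ 9·6 = 54 ≡ 16 (mod 19).
    Then x = 1631 + 8415·16 = 136271, valid modulo lcm(8415, 19) = 159885: x ≡ 136271 (mod 159885).
Verify against each original: 136271 mod 5 = 1, 136271 mod 9 = 2, 136271 mod 17 = 16, 136271 mod 11 = 3, 136271 mod 19 = 3.

x ≡ 136271 (mod 159885).


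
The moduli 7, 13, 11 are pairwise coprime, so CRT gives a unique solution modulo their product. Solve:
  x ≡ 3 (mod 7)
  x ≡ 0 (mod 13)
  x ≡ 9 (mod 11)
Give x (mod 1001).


Moduli 7, 13, 11 are pairwise coprime; by CRT there is a unique solution modulo M = 7 · 13 · 11 = 1001.
Solve pairwise, accumulating the modulus:
  Start with x ≡ 3 (mod 7).
  Combine with x ≡ 0 (mod 13): since gcd(7, 13) = 1, we get a unique residue mod 91.
    Write x = 3 + 7·t and substitute into x ≡ 0 (mod 13): 7·t ≡ 0 − 3 = -3 (mod 13).
    Reduce coefficients mod 13: 7·t ≡ 10 (mod 13).
    The inverse of 7 mod 13 is 2 (since 7·2 = 14 = 1·13 + 1), so t ≡ 2·10 = 20 ≡ 7 (mod 13).
    Then x = 3 + 7·7 = 52, valid modulo lcm(7, 13) = 91: x ≡ 52 (mod 91).
  Combine with x ≡ 9 (mod 11): since gcd(91, 11) = 1, we get a unique residue mod 1001.
    Write x = 52 + 91·t and substitute into x ≡ 9 (mod 11): 91·t ≡ 9 − 52 = -43 (mod 11).
    Reduce coefficients mod 11: 3·t ≡ 1 (mod 11).
    The inverse of 3 mod 11 is 4 (since 3·4 = 12 = 1·11 + 1), so t ≡ 4·1 = 4 ≡ 4 (mod 11).
    Then x = 52 + 91·4 = 416, valid modulo lcm(91, 11) = 1001: x ≡ 416 (mod 1001).
Verify: 416 mod 7 = 3 ✓, 416 mod 13 = 0 ✓, 416 mod 11 = 9 ✓.

x ≡ 416 (mod 1001).


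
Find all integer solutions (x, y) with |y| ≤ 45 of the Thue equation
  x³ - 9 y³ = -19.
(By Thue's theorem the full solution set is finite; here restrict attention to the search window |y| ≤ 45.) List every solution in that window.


The equation is x³ - 9y³ = -19. For fixed y, x³ = 9·y³ − 19, so a solution requires the RHS to be a perfect cube.
Strategy: iterate y from -45 to 45, compute RHS = 9·y³ − 19, and check whether it is a (positive or negative) perfect cube.
Check small values of y:
  y = 0: RHS = -19 is not a perfect cube.
  y = 1: RHS = -10 is not a perfect cube.
  y = -1: RHS = -28 is not a perfect cube.
  y = 2: RHS = 53 is not a perfect cube.
  y = -2: RHS = -91 is not a perfect cube.
  y = 3: RHS = 224 is not a perfect cube.
  y = -3: RHS = -262 is not a perfect cube.
Continuing the search up to |y| = 45 finds no solutions either.
No (x, y) in the scanned range satisfies the equation.

No integer solutions with |y| ≤ 45.


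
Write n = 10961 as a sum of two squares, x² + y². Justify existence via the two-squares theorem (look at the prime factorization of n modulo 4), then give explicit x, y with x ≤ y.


Step 1: Factor n = 10961 = 97 · 113.
Step 2: Check the mod-4 condition on each prime factor: 97 ≡ 1 (mod 4), exponent 1; 113 ≡ 1 (mod 4), exponent 1.
All primes ≡ 3 (mod 4) appear to even exponent (or don't appear), so by the two-squares theorem n IS expressible as a sum of two squares.
Step 3: Build a representation. Here n = 97 · 113 is a product of primes ≡ 1 (mod 4). Each prime p ≡ 1 (mod 4) is itself a sum of two squares; find a² by testing p − a² for a perfect square:
  97: 97 − 1² = 96, 97 − 2² = 93, 97 − 3² = 88, 97 − 4² = 81 = 9² ⇒ 97 = 4² + 9².
  113: 113 − 1² = 112, 113 − 2² = 109, 113 − 3² = 104, 113 − 4² = 97, 113 − 5² = 88, 113 − 6² = 77, 113 − 7² = 64 = 8² ⇒ 113 = 7² + 8².
  Combine using the Brahmagupta–Fibonacci identity (a² + b²)(c² + d²) = (ac − bd)² + (ad + bc)² = (ac + bd)² + (ad − bc)²:
  97 · 113 = 10961: from (4² + 9²)(7² + 8²), take (4·7 − 9·8, 4·8 + 9·7) = (28 − 72, 32 + 63) = (-44, 95); dropping signs (only squares matter) gives (44, 95); check 44² + 95² = 1936 + 9025 = 10961 ✓.
Step 4: Order so x ≤ y and verify: 44² + 95² = 1936 + 9025 = 10961 = n. ✓

n = 10961 = 44² + 95² (one valid representation with x ≤ y).


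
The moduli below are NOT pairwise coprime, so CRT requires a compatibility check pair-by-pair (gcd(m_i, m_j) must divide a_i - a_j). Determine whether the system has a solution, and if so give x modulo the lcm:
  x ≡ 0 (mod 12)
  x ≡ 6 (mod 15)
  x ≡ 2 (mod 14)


Moduli 12, 15, 14 are not pairwise coprime, so CRT works modulo lcm(m_i) when all pairwise compatibility conditions hold.
Pairwise compatibility: gcd(m_i, m_j) must divide a_i - a_j for every pair.
Merge one congruence at a time:
  Start: x ≡ 0 (mod 12).
  Combine with x ≡ 6 (mod 15): gcd(12, 15) = 3; 6 - 0 = 6, which IS divisible by 3, so compatible.
    Write x = 0 + 12·t and substitute into x ≡ 6 (mod 15): 12·t ≡ 6 − 0 = 6 (mod 15).
    Divide the congruence (and modulus) by g = 3: 4·t ≡ 2 (mod 5).
    The inverse of 4 mod 5 is 4 (since 4·4 = 16 = 3·5 + 1), so t ≡ 4·2 = 8 ≡ 3 (mod 5).
    Then x = 0 + 12·3 = 36, valid modulo lcm(12, 15) = 60: x ≡ 36 (mod 60).
  Combine with x ≡ 2 (mod 14): gcd(60, 14) = 2; 2 - 36 = -34, which IS divisible by 2, so compatible.
    Write x = 36 + 60·t and substitute into x ≡ 2 (mod 14): 60·t ≡ 2 − 36 = -34 (mod 14).
    Divide the congruence (and modulus) by g = 2: 30·t ≡ -17 (mod 7).
    Reduce coefficients mod 7: 2·t ≡ 4 (mod 7).
    The inverse of 2 mod 7 is 4 (since 2·4 = 8 = 1·7 + 1), so t ≡ 4·4 = 16 ≡ 2 (mod 7).
    Then x = 36 + 60·2 = 156, valid modulo lcm(60, 14) = 420: x ≡ 156 (mod 420).
Verify: 156 mod 12 = 0, 156 mod 15 = 6, 156 mod 14 = 2.

x ≡ 156 (mod 420).


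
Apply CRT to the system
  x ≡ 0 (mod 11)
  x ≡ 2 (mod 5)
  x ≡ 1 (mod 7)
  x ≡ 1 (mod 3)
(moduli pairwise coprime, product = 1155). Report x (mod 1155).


Product of moduli M = 11 · 5 · 7 · 3 = 1155.
Merge one congruence at a time:
  Start: x ≡ 0 (mod 11).
  Combine with x ≡ 2 (mod 5); new modulus lcm = 55.
    Write x = 0 + 11·t and substitute into x ≡ 2 (mod 5): 11·t ≡ 2 − 0 = 2 (mod 5).
    Reduce coefficients mod 5: 1·t ≡ 2 (mod 5).
    So t ≡ 2 (mod 5).
    Then x = 0 + 11·2 = 22, valid modulo lcm(11, 5) = 55: x ≡ 22 (mod 55).
  Combine with x ≡ 1 (mod 7); new modulus lcm = 385.
    Write x = 22 + 55·t and substitute into x ≡ 1 (mod 7): 55·t ≡ 1 − 22 = -21 (mod 7).
    Reduce coefficients mod 7: 6·t ≡ 0 (mod 7).
    The inverse of 6 mod 7 is 6 (since 6·6 = 36 = 5·7 + 1), so t ≡ 6·0 = 0 ≡ 0 (mod 7).
    Then x = 22 + 55·0 = 22, valid modulo lcm(55, 7) = 385: x ≡ 22 (mod 385).
  Combine with x ≡ 1 (mod 3); new modulus lcm = 1155.
    Write x = 22 + 385·t and substitute into x ≡ 1 (mod 3): 385·t ≡ 1 − 22 = -21 (mod 3).
    Reduce coefficients mod 3: 1·t ≡ 0 (mod 3).
    So t ≡ 0 (mod 3).
    Then x = 22 + 385·0 = 22, valid modulo lcm(385, 3) = 1155: x ≡ 22 (mod 1155).
Verify against each original: 22 mod 11 = 0, 22 mod 5 = 2, 22 mod 7 = 1, 22 mod 3 = 1.

x ≡ 22 (mod 1155).


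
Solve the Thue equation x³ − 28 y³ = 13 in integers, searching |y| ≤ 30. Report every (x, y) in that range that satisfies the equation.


The equation is x³ - 28y³ = 13. For fixed y, x³ = 28·y³ + 13, so a solution requires the RHS to be a perfect cube.
Strategy: iterate y from -30 to 30, compute RHS = 28·y³ + 13, and check whether it is a (positive or negative) perfect cube.
Check small values of y:
  y = 0: RHS = 13 is not a perfect cube.
  y = 1: RHS = 41 is not a perfect cube.
  y = -1: RHS = -15 is not a perfect cube.
  y = 2: RHS = 237 is not a perfect cube.
  y = -2: RHS = -211 is not a perfect cube.
  y = 3: RHS = 769 is not a perfect cube.
  y = -3: RHS = -743 is not a perfect cube.
Continuing the search up to |y| = 30 finds no solutions either.
No (x, y) in the scanned range satisfies the equation.

No integer solutions with |y| ≤ 30.


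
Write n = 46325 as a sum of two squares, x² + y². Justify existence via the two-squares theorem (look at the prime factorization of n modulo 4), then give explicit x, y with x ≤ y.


Step 1: Factor n = 46325 = 5^2 · 17 · 109.
Step 2: Check the mod-4 condition on each prime factor: 5 ≡ 1 (mod 4), exponent 2; 17 ≡ 1 (mod 4), exponent 1; 109 ≡ 1 (mod 4), exponent 1.
All primes ≡ 3 (mod 4) appear to even exponent (or don't appear), so by the two-squares theorem n IS expressible as a sum of two squares.
Step 3: Build a representation. Group n = k² · m with k = 5 and m = 17 · 109 = 1853 (a product of primes ≡ 1 (mod 4)); a representation of m scales to one of n via (k·x)² + (k·y)² = k²(x² + y²). Each prime p ≡ 1 (mod 4) is itself a sum of two squares; find a² by testing p − a² for a perfect square:
  17: 17 − 1² = 16 = 4² ⇒ 17 = 1² + 4².
  109: 109 − 1² = 108, 109 − 2² = 105, 109 − 3² = 100 = 10² ⇒ 109 = 3² + 10².
  Combine using the Brahmagupta–Fibonacci identity (a² + b²)(c² + d²) = (ac − bd)² + (ad + bc)² = (ac + bd)² + (ad − bc)²:
  17 · 109 = 1853: from (1² + 4²)(3² + 10²), take (1·3 − 4·10, 1·10 + 4·3) = (3 − 40, 10 + 12) = (-37, 22); dropping signs (only squares matter) gives (37, 22); check 37² + 22² = 1369 + 484 = 1853 ✓.
  Scale by k = 5: (5·37, 5·22) = (185, 110).
Step 4: Order so x ≤ y and verify: 110² + 185² = 12100 + 34225 = 46325 = n. ✓

n = 46325 = 110² + 185² (one valid representation with x ≤ y).


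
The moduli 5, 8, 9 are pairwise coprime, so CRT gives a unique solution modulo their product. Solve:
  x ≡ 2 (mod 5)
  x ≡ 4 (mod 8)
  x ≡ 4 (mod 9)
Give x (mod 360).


Moduli 5, 8, 9 are pairwise coprime; by CRT there is a unique solution modulo M = 5 · 8 · 9 = 360.
Solve pairwise, accumulating the modulus:
  Start with x ≡ 2 (mod 5).
  Combine with x ≡ 4 (mod 8): since gcd(5, 8) = 1, we get a unique residue mod 40.
    Write x = 2 + 5·t and substitute into x ≡ 4 (mod 8): 5·t ≡ 4 − 2 = 2 (mod 8).
    The inverse of 5 mod 8 is 5 (since 5·5 = 25 = 3·8 + 1), so t ≡ 5·2 = 10 ≡ 2 (mod 8).
    Then x = 2 + 5·2 = 12, valid modulo lcm(5, 8) = 40: x ≡ 12 (mod 40).
  Combine with x ≡ 4 (mod 9): since gcd(40, 9) = 1, we get a unique residue mod 360.
    Write x = 12 + 40·t and substitute into x ≡ 4 (mod 9): 40·t ≡ 4 − 12 = -8 (mod 9).
    Reduce coefficients mod 9: 4·t ≡ 1 (mod 9).
    The inverse of 4 mod 9 is 7 (since 4·7 = 28 = 3·9 + 1), so t ≡ 7·1 = 7 ≡ 7 (mod 9).
    Then x = 12 + 40·7 = 292, valid modulo lcm(40, 9) = 360: x ≡ 292 (mod 360).
Verify: 292 mod 5 = 2 ✓, 292 mod 8 = 4 ✓, 292 mod 9 = 4 ✓.

x ≡ 292 (mod 360).


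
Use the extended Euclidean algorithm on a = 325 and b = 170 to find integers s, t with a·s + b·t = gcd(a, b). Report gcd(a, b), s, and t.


Euclidean algorithm on (325, 170) — divide until remainder is 0:
  325 = 1 · 170 + 155
  170 = 1 · 155 + 15
  155 = 10 · 15 + 5
  15 = 3 · 5 + 0
gcd(325, 170) = 5.
Track Bezout coefficients alongside the remainders: start with r₀ = 325 = a·1 + b·0 (s = 1, t = 0) and r₁ = 170 = a·0 + b·1 (s = 0, t = 1); each new remainder r_{k+1} = r_{k-1} − q_k·r_k inherits s_{k+1} = s_{k-1} − q_k·s_k, t_{k+1} = t_{k-1} − q_k·t_k, so r_k = a·s_k + b·t_k at every step:
  q = 1: r = 155, s = 1 − 1·0 = 1, t = 0 − 1·1 = -1  (check: 325·1 + 170·(-1) = 155)
  q = 1: r = 15, s = 0 − 1·1 = -1, t = 1 − 1·(-1) = 2  (check: 325·(-1) + 170·2 = 15)
  q = 10: r = 5, s = 1 − 10·(-1) = 11, t = -1 − 10·2 = -21  (check: 325·11 + 170·(-21) = 5)
The row with r = 5 (the gcd) gives the Bezout coefficients s = 11, t = -21.
Result: 325 · (11) + 170 · (-21) = 5.

gcd(325, 170) = 5; s = 11, t = -21 (check: 325·11 + 170·(-21) = 5).


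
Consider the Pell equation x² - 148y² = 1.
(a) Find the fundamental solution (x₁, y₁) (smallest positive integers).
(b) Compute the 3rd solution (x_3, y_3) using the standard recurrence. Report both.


Step 1: Find the fundamental solution (x₁, y₁) of x² - 148y² = 1.
  Expand √148 as a continued fraction. a₀ = ⌊√148⌋ = 12; iterate m_{k+1} = d_k·a_k − m_k, d_{k+1} = (148 − m_{k+1}²)/d_k, a_{k+1} = ⌊(a₀ + m_{k+1})/d_{k+1}⌋ (starting m₀ = 0, d₀ = 1), with convergents p_k = a_k·p_{k-1} + p_{k-2}, q_k = a_k·q_{k-1} + q_{k-2} (p₋₁ = 1, q₋₁ = 0):
  k = 0: a₀ = 12; p₀/q₀ = 12/1; p₀² − 148·q₀² = 144 − 148 = -4.
  k = 1: m = 12, d = 4, a = ⌊(12 + 12)/4⌋ = 6; p/q = (6·12 + 1)/(6·1 + 0) = 73/6; p² − 148·q² = 5329 − 5328 = 1.
  The first convergent with p² − 148·q² = 1 gives the fundamental solution (x₁, y₁) = (73, 6).
Step 2: Apply the recurrence (x_{n+1}, y_{n+1}) = (x₁x_n + 148y₁y_n, x₁y_n + y₁x_n) repeatedly.
  From (x_1, y_1) = (73, 6): x_2 = 73·73 + 148·6·6 = 10657; y_2 = 73·6 + 6·73 = 876.
  From (x_2, y_2) = (10657, 876): x_3 = 73·10657 + 148·6·876 = 1555849; y_3 = 73·876 + 6·10657 = 127890.
Step 3: Verify x_3² - 148·y_3² = 2420666110801 - 2420666110800 = 1 (should be 1). ✓

(x_1, y_1) = (73, 6); (x_3, y_3) = (1555849, 127890).


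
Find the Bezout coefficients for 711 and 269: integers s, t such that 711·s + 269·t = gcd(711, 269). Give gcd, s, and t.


Euclidean algorithm on (711, 269) — divide until remainder is 0:
  711 = 2 · 269 + 173
  269 = 1 · 173 + 96
  173 = 1 · 96 + 77
  96 = 1 · 77 + 19
  77 = 4 · 19 + 1
  19 = 19 · 1 + 0
gcd(711, 269) = 1.
Track Bezout coefficients alongside the remainders: start with r₀ = 711 = a·1 + b·0 (s = 1, t = 0) and r₁ = 269 = a·0 + b·1 (s = 0, t = 1); each new remainder r_{k+1} = r_{k-1} − q_k·r_k inherits s_{k+1} = s_{k-1} − q_k·s_k, t_{k+1} = t_{k-1} − q_k·t_k, so r_k = a·s_k + b·t_k at every step:
  q = 2: r = 173, s = 1 − 2·0 = 1, t = 0 − 2·1 = -2  (check: 711·1 + 269·(-2) = 173)
  q = 1: r = 96, s = 0 − 1·1 = -1, t = 1 − 1·(-2) = 3  (check: 711·(-1) + 269·3 = 96)
  q = 1: r = 77, s = 1 − 1·(-1) = 2, t = -2 − 1·3 = -5  (check: 711·2 + 269·(-5) = 77)
  q = 1: r = 19, s = -1 − 1·2 = -3, t = 3 − 1·(-5) = 8  (check: 711·(-3) + 269·8 = 19)
  q = 4: r = 1, s = 2 − 4·(-3) = 14, t = -5 − 4·8 = -37  (check: 711·14 + 269·(-37) = 1)
The row with r = 1 (the gcd) gives the Bezout coefficients s = 14, t = -37.
Result: 711 · (14) + 269 · (-37) = 1.

gcd(711, 269) = 1; s = 14, t = -37 (check: 711·14 + 269·(-37) = 1).


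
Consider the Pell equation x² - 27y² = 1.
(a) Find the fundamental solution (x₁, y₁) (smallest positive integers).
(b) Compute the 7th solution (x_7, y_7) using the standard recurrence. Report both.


Step 1: Find the fundamental solution (x₁, y₁) of x² - 27y² = 1.
  Expand √27 as a continued fraction. a₀ = ⌊√27⌋ = 5; iterate m_{k+1} = d_k·a_k − m_k, d_{k+1} = (27 − m_{k+1}²)/d_k, a_{k+1} = ⌊(a₀ + m_{k+1})/d_{k+1}⌋ (starting m₀ = 0, d₀ = 1), with convergents p_k = a_k·p_{k-1} + p_{k-2}, q_k = a_k·q_{k-1} + q_{k-2} (p₋₁ = 1, q₋₁ = 0):
  k = 0: a₀ = 5; p₀/q₀ = 5/1; p₀² − 27·q₀² = 25 − 27 = -2.
  k = 1: m = 5, d = 2, a = ⌊(5 + 5)/2⌋ = 5; p/q = (5·5 + 1)/(5·1 + 0) = 26/5; p² − 27·q² = 676 − 675 = 1.
  The first convergent with p² − 27·q² = 1 gives the fundamental solution (x₁, y₁) = (26, 5).
Step 2: Apply the recurrence (x_{n+1}, y_{n+1}) = (x₁x_n + 27y₁y_n, x₁y_n + y₁x_n) repeatedly.
  From (x_1, y_1) = (26, 5): x_2 = 26·26 + 27·5·5 = 1351; y_2 = 26·5 + 5·26 = 260.
  From (x_2, y_2) = (1351, 260): x_3 = 26·1351 + 27·5·260 = 70226; y_3 = 26·260 + 5·1351 = 13515.
  From (x_3, y_3) = (70226, 13515): x_4 = 26·70226 + 27·5·13515 = 3650401; y_4 = 26·13515 + 5·70226 = 702520.
  From (x_4, y_4) = (3650401, 702520): x_5 = 26·3650401 + 27·5·702520 = 189750626; y_5 = 26·702520 + 5·3650401 = 36517525.
  From (x_5, y_5) = (189750626, 36517525): x_6 = 26·189750626 + 27·5·36517525 = 9863382151; y_6 = 26·36517525 + 5·189750626 = 1898208780.
  From (x_6, y_6) = (9863382151, 1898208780): x_7 = 26·9863382151 + 27·5·1898208780 = 512706121226; y_7 = 26·1898208780 + 5·9863382151 = 98670339035.
Step 3: Verify x_7² - 27·y_7² = 262867566742609807743076 - 262867566742609807743075 = 1 (should be 1). ✓

(x_1, y_1) = (26, 5); (x_7, y_7) = (512706121226, 98670339035).


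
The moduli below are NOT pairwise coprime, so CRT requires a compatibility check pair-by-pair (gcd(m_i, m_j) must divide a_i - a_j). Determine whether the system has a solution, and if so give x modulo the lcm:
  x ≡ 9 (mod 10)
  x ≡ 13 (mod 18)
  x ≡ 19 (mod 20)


Moduli 10, 18, 20 are not pairwise coprime, so CRT works modulo lcm(m_i) when all pairwise compatibility conditions hold.
Pairwise compatibility: gcd(m_i, m_j) must divide a_i - a_j for every pair.
Merge one congruence at a time:
  Start: x ≡ 9 (mod 10).
  Combine with x ≡ 13 (mod 18): gcd(10, 18) = 2; 13 - 9 = 4, which IS divisible by 2, so compatible.
    Write x = 9 + 10·t and substitute into x ≡ 13 (mod 18): 10·t ≡ 13 − 9 = 4 (mod 18).
    Divide the congruence (and modulus) by g = 2: 5·t ≡ 2 (mod 9).
    The inverse of 5 mod 9 is 2 (since 5·2 = 10 = 1·9 + 1), so t ≡ 2·2 = 4 ≡ 4 (mod 9).
    Then x = 9 + 10·4 = 49, valid modulo lcm(10, 18) = 90: x ≡ 49 (mod 90).
  Combine with x ≡ 19 (mod 20): gcd(90, 20) = 10; 19 - 49 = -30, which IS divisible by 10, so compatible.
    Write x = 49 + 90·t and substitute into x ≡ 19 (mod 20): 90·t ≡ 19 − 49 = -30 (mod 20).
    Divide the congruence (and modulus) by g = 10: 9·t ≡ -3 (mod 2).
    Reduce coefficients mod 2: 1·t ≡ 1 (mod 2).
    So t ≡ 1 (mod 2).
    Then x = 49 + 90·1 = 139, valid modulo lcm(90, 20) = 180: x ≡ 139 (mod 180).
Verify: 139 mod 10 = 9, 139 mod 18 = 13, 139 mod 20 = 19.

x ≡ 139 (mod 180).


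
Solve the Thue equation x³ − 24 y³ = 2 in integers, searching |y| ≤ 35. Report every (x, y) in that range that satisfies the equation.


The equation is x³ - 24y³ = 2. For fixed y, x³ = 24·y³ + 2, so a solution requires the RHS to be a perfect cube.
Strategy: iterate y from -35 to 35, compute RHS = 24·y³ + 2, and check whether it is a (positive or negative) perfect cube.
Check small values of y:
  y = 0: RHS = 2 is not a perfect cube.
  y = 1: RHS = 26 is not a perfect cube.
  y = -1: RHS = -22 is not a perfect cube.
  y = 2: RHS = 194 is not a perfect cube.
  y = -2: RHS = -190 is not a perfect cube.
  y = 3: RHS = 650 is not a perfect cube.
  y = -3: RHS = -646 is not a perfect cube.
Continuing the search up to |y| = 35 finds no solutions either.
No (x, y) in the scanned range satisfies the equation.

No integer solutions with |y| ≤ 35.


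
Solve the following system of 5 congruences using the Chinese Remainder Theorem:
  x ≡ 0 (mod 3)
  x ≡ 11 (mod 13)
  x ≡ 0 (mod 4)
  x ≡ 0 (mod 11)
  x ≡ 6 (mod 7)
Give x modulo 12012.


Product of moduli M = 3 · 13 · 4 · 11 · 7 = 12012.
Merge one congruence at a time:
  Start: x ≡ 0 (mod 3).
  Combine with x ≡ 11 (mod 13); new modulus lcm = 39.
    Write x = 0 + 3·t and substitute into x ≡ 11 (mod 13): 3·t ≡ 11 − 0 = 11 (mod 13).
    The inverse of 3 mod 13 is 9 (since 3·9 = 27 = 2·13 + 1), so t ≡ 9·11 = 99 ≡ 8 (mod 13).
    Then x = 0 + 3·8 = 24, valid modulo lcm(3, 13) = 39: x ≡ 24 (mod 39).
  Combine with x ≡ 0 (mod 4); new modulus lcm = 156.
    Write x = 24 + 39·t and substitute into x ≡ 0 (mod 4): 39·t ≡ 0 − 24 = -24 (mod 4).
    Reduce coefficients mod 4: 3·t ≡ 0 (mod 4).
    The inverse of 3 mod 4 is 3 (since 3·3 = 9 = 2·4 + 1), so t ≡ 3·0 = 0 ≡ 0 (mod 4).
    Then x = 24 + 39·0 = 24, valid modulo lcm(39, 4) = 156: x ≡ 24 (mod 156).
  Combine with x ≡ 0 (mod 11); new modulus lcm = 1716.
    Write x = 24 + 156·t and substitute into x ≡ 0 (mod 11): 156·t ≡ 0 − 24 = -24 (mod 11).
    Reduce coefficients mod 11: 2·t ≡ 9 (mod 11).
    The inverse of 2 mod 11 is 6 (since 2·6 = 12 = 1·11 + 1), so t ≡ 6·9 = 54 ≡ 10 (mod 11).
    Then x = 24 + 156·10 = 1584, valid modulo lcm(156, 11) = 1716: x ≡ 1584 (mod 1716).
  Combine with x ≡ 6 (mod 7); new modulus lcm = 12012.
    Write x = 1584 + 1716·t and substitute into x ≡ 6 (mod 7): 1716·t ≡ 6 − 1584 = -1578 (mod 7).
    Reduce coefficients mod 7: 1·t ≡ 4 (mod 7).
    So t ≡ 4 (mod 7).
    Then x = 1584 + 1716·4 = 8448, valid modulo lcm(1716, 7) = 12012: x ≡ 8448 (mod 12012).
Verify against each original: 8448 mod 3 = 0, 8448 mod 13 = 11, 8448 mod 4 = 0, 8448 mod 11 = 0, 8448 mod 7 = 6.

x ≡ 8448 (mod 12012).


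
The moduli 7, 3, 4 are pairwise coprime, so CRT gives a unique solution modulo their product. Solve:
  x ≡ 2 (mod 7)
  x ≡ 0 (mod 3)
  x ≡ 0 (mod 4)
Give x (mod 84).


Moduli 7, 3, 4 are pairwise coprime; by CRT there is a unique solution modulo M = 7 · 3 · 4 = 84.
Solve pairwise, accumulating the modulus:
  Start with x ≡ 2 (mod 7).
  Combine with x ≡ 0 (mod 3): since gcd(7, 3) = 1, we get a unique residue mod 21.
    Write x = 2 + 7·t and substitute into x ≡ 0 (mod 3): 7·t ≡ 0 − 2 = -2 (mod 3).
    Reduce coefficients mod 3: 1·t ≡ 1 (mod 3).
    So t ≡ 1 (mod 3).
    Then x = 2 + 7·1 = 9, valid modulo lcm(7, 3) = 21: x ≡ 9 (mod 21).
  Combine with x ≡ 0 (mod 4): since gcd(21, 4) = 1, we get a unique residue mod 84.
    Write x = 9 + 21·t and substitute into x ≡ 0 (mod 4): 21·t ≡ 0 − 9 = -9 (mod 4).
    Reduce coefficients mod 4: 1·t ≡ 3 (mod 4).
    So t ≡ 3 (mod 4).
    Then x = 9 + 21·3 = 72, valid modulo lcm(21, 4) = 84: x ≡ 72 (mod 84).
Verify: 72 mod 7 = 2 ✓, 72 mod 3 = 0 ✓, 72 mod 4 = 0 ✓.

x ≡ 72 (mod 84).


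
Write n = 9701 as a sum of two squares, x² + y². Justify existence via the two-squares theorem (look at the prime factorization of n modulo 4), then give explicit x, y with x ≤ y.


Step 1: Factor n = 9701 = 89 · 109.
Step 2: Check the mod-4 condition on each prime factor: 89 ≡ 1 (mod 4), exponent 1; 109 ≡ 1 (mod 4), exponent 1.
All primes ≡ 3 (mod 4) appear to even exponent (or don't appear), so by the two-squares theorem n IS expressible as a sum of two squares.
Step 3: Build a representation. Here n = 89 · 109 is a product of primes ≡ 1 (mod 4). Each prime p ≡ 1 (mod 4) is itself a sum of two squares; find a² by testing p − a² for a perfect square:
  89: 89 − 1² = 88, 89 − 2² = 85, 89 − 3² = 80, 89 − 4² = 73, 89 − 5² = 64 = 8² ⇒ 89 = 5² + 8².
  109: 109 − 1² = 108, 109 − 2² = 105, 109 − 3² = 100 = 10² ⇒ 109 = 3² + 10².
  Combine using the Brahmagupta–Fibonacci identity (a² + b²)(c² + d²) = (ac − bd)² + (ad + bc)² = (ac + bd)² + (ad − bc)²:
  89 · 109 = 9701: from (5² + 8²)(3² + 10²), take (5·3 − 8·10, 5·10 + 8·3) = (15 − 80, 50 + 24) = (-65, 74); dropping signs (only squares matter) gives (65, 74); check 65² + 74² = 4225 + 5476 = 9701 ✓.
Step 4: Order so x ≤ y and verify: 65² + 74² = 4225 + 5476 = 9701 = n. ✓

n = 9701 = 65² + 74² (one valid representation with x ≤ y).


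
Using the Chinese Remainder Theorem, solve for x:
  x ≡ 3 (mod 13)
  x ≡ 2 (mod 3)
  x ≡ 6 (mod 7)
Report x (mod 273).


Moduli 13, 3, 7 are pairwise coprime; by CRT there is a unique solution modulo M = 13 · 3 · 7 = 273.
Solve pairwise, accumulating the modulus:
  Start with x ≡ 3 (mod 13).
  Combine with x ≡ 2 (mod 3): since gcd(13, 3) = 1, we get a unique residue mod 39.
    Write x = 3 + 13·t and substitute into x ≡ 2 (mod 3): 13·t ≡ 2 − 3 = -1 (mod 3).
    Reduce coefficients mod 3: 1·t ≡ 2 (mod 3).
    So t ≡ 2 (mod 3).
    Then x = 3 + 13·2 = 29, valid modulo lcm(13, 3) = 39: x ≡ 29 (mod 39).
  Combine with x ≡ 6 (mod 7): since gcd(39, 7) = 1, we get a unique residue mod 273.
    Write x = 29 + 39·t and substitute into x ≡ 6 (mod 7): 39·t ≡ 6 − 29 = -23 (mod 7).
    Reduce coefficients mod 7: 4·t ≡ 5 (mod 7).
    The inverse of 4 mod 7 is 2 (since 4·2 = 8 = 1·7 + 1), so t ≡ 2·5 = 10 ≡ 3 (mod 7).
    Then x = 29 + 39·3 = 146, valid modulo lcm(39, 7) = 273: x ≡ 146 (mod 273).
Verify: 146 mod 13 = 3 ✓, 146 mod 3 = 2 ✓, 146 mod 7 = 6 ✓.

x ≡ 146 (mod 273).


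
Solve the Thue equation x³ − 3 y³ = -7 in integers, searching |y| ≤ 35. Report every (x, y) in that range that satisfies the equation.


The equation is x³ - 3y³ = -7. For fixed y, x³ = 3·y³ − 7, so a solution requires the RHS to be a perfect cube.
Strategy: iterate y from -35 to 35, compute RHS = 3·y³ − 7, and check whether it is a (positive or negative) perfect cube.
Check small values of y:
  y = 0: RHS = -7 is not a perfect cube.
  y = 1: RHS = -4 is not a perfect cube.
  y = -1: RHS = -10 is not a perfect cube.
  y = 2: RHS = 17 is not a perfect cube.
  y = -2: RHS = -31 is not a perfect cube.
  y = 3: RHS = 74 is not a perfect cube.
  y = -3: RHS = -88 is not a perfect cube.
Continuing the search up to |y| = 35 finds no solutions either.
No (x, y) in the scanned range satisfies the equation.

No integer solutions with |y| ≤ 35.


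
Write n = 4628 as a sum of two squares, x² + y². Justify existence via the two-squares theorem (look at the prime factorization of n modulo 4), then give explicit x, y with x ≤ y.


Step 1: Factor n = 4628 = 2^2 · 13 · 89.
Step 2: Check the mod-4 condition on each prime factor: 2 = 2 (special); 13 ≡ 1 (mod 4), exponent 1; 89 ≡ 1 (mod 4), exponent 1.
All primes ≡ 3 (mod 4) appear to even exponent (or don't appear), so by the two-squares theorem n IS expressible as a sum of two squares.
Step 3: Build a representation. Group n = k² · m with k = 2 and m = 13 · 89 = 1157 (a product of primes ≡ 1 (mod 4)); a representation of m scales to one of n via (k·x)² + (k·y)² = k²(x² + y²). Each prime p ≡ 1 (mod 4) is itself a sum of two squares; find a² by testing p − a² for a perfect square:
  13: 13 − 1² = 12, 13 − 2² = 9 = 3² ⇒ 13 = 2² + 3².
  89: 89 − 1² = 88, 89 − 2² = 85, 89 − 3² = 80, 89 − 4² = 73, 89 − 5² = 64 = 8² ⇒ 89 = 5² + 8².
  Combine using the Brahmagupta–Fibonacci identity (a² + b²)(c² + d²) = (ac − bd)² + (ad + bc)² = (ac + bd)² + (ad − bc)²:
  13 · 89 = 1157: from (2² + 3²)(5² + 8²), take (2·5 − 3·8, 2·8 + 3·5) = (10 − 24, 16 + 15) = (-14, 31); dropping signs (only squares matter) gives (14, 31); check 14² + 31² = 196 + 961 = 1157 ✓.
  Scale by k = 2: (2·14, 2·31) = (28, 62).
Step 4: Order so x ≤ y and verify: 28² + 62² = 784 + 3844 = 4628 = n. ✓

n = 4628 = 28² + 62² (one valid representation with x ≤ y).


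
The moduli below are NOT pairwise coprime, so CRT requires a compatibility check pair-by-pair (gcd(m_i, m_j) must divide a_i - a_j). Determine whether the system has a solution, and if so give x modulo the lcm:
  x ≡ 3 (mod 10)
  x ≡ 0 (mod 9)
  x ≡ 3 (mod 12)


Moduli 10, 9, 12 are not pairwise coprime, so CRT works modulo lcm(m_i) when all pairwise compatibility conditions hold.
Pairwise compatibility: gcd(m_i, m_j) must divide a_i - a_j for every pair.
Merge one congruence at a time:
  Start: x ≡ 3 (mod 10).
  Combine with x ≡ 0 (mod 9): gcd(10, 9) = 1; 0 - 3 = -3, which IS divisible by 1, so compatible.
    Write x = 3 + 10·t and substitute into x ≡ 0 (mod 9): 10·t ≡ 0 − 3 = -3 (mod 9).
    Reduce coefficients mod 9: 1·t ≡ 6 (mod 9).
    So t ≡ 6 (mod 9).
    Then x = 3 + 10·6 = 63, valid modulo lcm(10, 9) = 90: x ≡ 63 (mod 90).
  Combine with x ≡ 3 (mod 12): gcd(90, 12) = 6; 3 - 63 = -60, which IS divisible by 6, so compatible.
    Write x = 63 + 90·t and substitute into x ≡ 3 (mod 12): 90·t ≡ 3 − 63 = -60 (mod 12).
    Divide the congruence (and modulus) by g = 6: 15·t ≡ -10 (mod 2).
    Reduce coefficients mod 2: 1·t ≡ 0 (mod 2).
    So t ≡ 0 (mod 2).
    Then x = 63 + 90·0 = 63, valid modulo lcm(90, 12) = 180: x ≡ 63 (mod 180).
Verify: 63 mod 10 = 3, 63 mod 9 = 0, 63 mod 12 = 3.

x ≡ 63 (mod 180).


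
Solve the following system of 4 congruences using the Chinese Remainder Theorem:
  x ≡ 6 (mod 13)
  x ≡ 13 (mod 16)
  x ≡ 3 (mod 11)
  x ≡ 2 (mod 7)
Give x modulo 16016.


Product of moduli M = 13 · 16 · 11 · 7 = 16016.
Merge one congruence at a time:
  Start: x ≡ 6 (mod 13).
  Combine with x ≡ 13 (mod 16); new modulus lcm = 208.
    Write x = 6 + 13·t and substitute into x ≡ 13 (mod 16): 13·t ≡ 13 − 6 = 7 (mod 16).
    The inverse of 13 mod 16 is 5 (since 13·5 = 65 = 4·16 + 1), so t ≡ 5·7 = 35 ≡ 3 (mod 16).
    Then x = 6 + 13·3 = 45, valid modulo lcm(13, 16) = 208: x ≡ 45 (mod 208).
  Combine with x ≡ 3 (mod 11); new modulus lcm = 2288.
    Write x = 45 + 208·t and substitute into x ≡ 3 (mod 11): 208·t ≡ 3 − 45 = -42 (mod 11).
    Reduce coefficients mod 11: 10·t ≡ 2 (mod 11).
    The inverse of 10 mod 11 is 10 (since 10·10 = 100 = 9·11 + 1), so t ≡ 10·2 = 20 ≡ 9 (mod 11).
    Then x = 45 + 208·9 = 1917, valid modulo lcm(208, 11) = 2288: x ≡ 1917 (mod 2288).
  Combine with x ≡ 2 (mod 7); new modulus lcm = 16016.
    Write x = 1917 + 2288·t and substitute into x ≡ 2 (mod 7): 2288·t ≡ 2 − 1917 = -1915 (mod 7).
    Reduce coefficients mod 7: 6·t ≡ 3 (mod 7).
    The inverse of 6 mod 7 is 6 (since 6·6 = 36 = 5·7 + 1), so t ≡ 6·3 = 18 ≡ 4 (mod 7).
    Then x = 1917 + 2288·4 = 11069, valid modulo lcm(2288, 7) = 16016: x ≡ 11069 (mod 16016).
Verify against each original: 11069 mod 13 = 6, 11069 mod 16 = 13, 11069 mod 11 = 3, 11069 mod 7 = 2.

x ≡ 11069 (mod 16016).
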